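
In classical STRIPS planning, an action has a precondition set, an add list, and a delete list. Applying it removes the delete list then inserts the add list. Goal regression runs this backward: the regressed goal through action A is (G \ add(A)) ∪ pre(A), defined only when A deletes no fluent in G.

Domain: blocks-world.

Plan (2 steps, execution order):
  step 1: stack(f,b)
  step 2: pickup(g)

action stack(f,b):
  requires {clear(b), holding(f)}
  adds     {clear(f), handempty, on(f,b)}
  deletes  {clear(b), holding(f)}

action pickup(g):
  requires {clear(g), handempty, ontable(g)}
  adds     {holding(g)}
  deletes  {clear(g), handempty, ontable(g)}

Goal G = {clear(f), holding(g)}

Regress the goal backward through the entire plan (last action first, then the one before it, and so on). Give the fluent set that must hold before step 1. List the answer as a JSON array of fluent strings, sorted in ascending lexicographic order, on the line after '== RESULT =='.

Regress step by step:
  through step 2 (pickup(g)): drop {holding(g)}, keep {clear(f)}, require {clear(g), handempty, ontable(g)}
    → {clear(f), clear(g), handempty, ontable(g)}
  through step 1 (stack(f,b)): drop {clear(f), handempty}, keep {clear(g), ontable(g)}, require {clear(b), holding(f)}
    → {clear(b), clear(g), holding(f), ontable(g)}

== RESULT ==
["clear(b)", "clear(g)", "holding(f)", "ontable(g)"]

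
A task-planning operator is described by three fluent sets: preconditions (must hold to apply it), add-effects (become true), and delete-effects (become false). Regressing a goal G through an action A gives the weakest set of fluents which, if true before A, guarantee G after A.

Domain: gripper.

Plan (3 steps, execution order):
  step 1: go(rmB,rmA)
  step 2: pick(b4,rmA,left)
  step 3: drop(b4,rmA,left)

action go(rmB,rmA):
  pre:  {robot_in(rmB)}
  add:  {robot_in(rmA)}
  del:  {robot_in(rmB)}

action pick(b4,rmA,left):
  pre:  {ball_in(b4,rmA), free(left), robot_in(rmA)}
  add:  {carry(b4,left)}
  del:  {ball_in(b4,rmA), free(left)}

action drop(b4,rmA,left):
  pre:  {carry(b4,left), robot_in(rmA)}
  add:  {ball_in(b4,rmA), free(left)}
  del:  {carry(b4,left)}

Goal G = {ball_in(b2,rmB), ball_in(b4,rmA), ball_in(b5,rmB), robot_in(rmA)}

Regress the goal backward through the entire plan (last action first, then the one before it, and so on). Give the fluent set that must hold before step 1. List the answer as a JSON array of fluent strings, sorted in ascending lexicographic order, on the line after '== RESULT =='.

Regress step by step:
  through step 3 (drop(b4,rmA,left)): drop {ball_in(b4,rmA)}, keep {ball_in(b2,rmB), ball_in(b5,rmB), robot_in(rmA)}, require {carry(b4,left), robot_in(rmA)}
    → {ball_in(b2,rmB), ball_in(b5,rmB), carry(b4,left), robot_in(rmA)}
  through step 2 (pick(b4,rmA,left)): drop {carry(b4,left)}, keep {ball_in(b2,rmB), ball_in(b5,rmB), robot_in(rmA)}, require {ball_in(b4,rmA), free(left), robot_in(rmA)}
    → {ball_in(b2,rmB), ball_in(b4,rmA), ball_in(b5,rmB), free(left), robot_in(rmA)}
  through step 1 (go(rmB,rmA)): drop {robot_in(rmA)}, keep {ball_in(b2,rmB), ball_in(b4,rmA), ball_in(b5,rmB), free(left)}, require {robot_in(rmB)}
    → {ball_in(b2,rmB), ball_in(b4,rmA), ball_in(b5,rmB), free(left), robot_in(rmB)}

== RESULT ==
["ball_in(b2,rmB)", "ball_in(b4,rmA)", "ball_in(b5,rmB)", "free(left)", "robot_in(rmB)"]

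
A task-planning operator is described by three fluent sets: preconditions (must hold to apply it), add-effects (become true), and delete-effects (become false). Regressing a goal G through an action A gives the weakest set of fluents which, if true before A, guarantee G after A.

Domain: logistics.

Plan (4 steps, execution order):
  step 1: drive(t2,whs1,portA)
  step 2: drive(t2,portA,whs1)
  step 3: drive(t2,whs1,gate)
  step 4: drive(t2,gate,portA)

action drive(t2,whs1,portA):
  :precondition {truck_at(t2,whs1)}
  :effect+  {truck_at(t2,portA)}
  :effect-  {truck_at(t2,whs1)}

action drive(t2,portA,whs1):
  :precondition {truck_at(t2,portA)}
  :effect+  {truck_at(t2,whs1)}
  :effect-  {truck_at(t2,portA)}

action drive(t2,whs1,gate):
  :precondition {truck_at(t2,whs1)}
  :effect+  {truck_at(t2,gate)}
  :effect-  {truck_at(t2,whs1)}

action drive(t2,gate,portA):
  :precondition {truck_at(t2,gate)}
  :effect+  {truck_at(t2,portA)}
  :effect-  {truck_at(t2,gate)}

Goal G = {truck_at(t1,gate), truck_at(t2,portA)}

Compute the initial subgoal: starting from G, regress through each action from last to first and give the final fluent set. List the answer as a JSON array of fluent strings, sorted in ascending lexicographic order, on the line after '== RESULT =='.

Regress step by step:
  through step 4 (drive(t2,gate,portA)): drop {truck_at(t2,portA)}, keep {truck_at(t1,gate)}, require {truck_at(t2,gate)}
    → {truck_at(t1,gate), truck_at(t2,gate)}
  through step 3 (drive(t2,whs1,gate)): drop {truck_at(t2,gate)}, keep {truck_at(t1,gate)}, require {truck_at(t2,whs1)}
    → {truck_at(t1,gate), truck_at(t2,whs1)}
  through step 2 (drive(t2,portA,whs1)): drop {truck_at(t2,whs1)}, keep {truck_at(t1,gate)}, require {truck_at(t2,portA)}
    → {truck_at(t1,gate), truck_at(t2,portA)}
  through step 1 (drive(t2,whs1,portA)): drop {truck_at(t2,portA)}, keep {truck_at(t1,gate)}, require {truck_at(t2,whs1)}
    → {truck_at(t1,gate), truck_at(t2,whs1)}

== RESULT ==
["truck_at(t1,gate)", "truck_at(t2,whs1)"]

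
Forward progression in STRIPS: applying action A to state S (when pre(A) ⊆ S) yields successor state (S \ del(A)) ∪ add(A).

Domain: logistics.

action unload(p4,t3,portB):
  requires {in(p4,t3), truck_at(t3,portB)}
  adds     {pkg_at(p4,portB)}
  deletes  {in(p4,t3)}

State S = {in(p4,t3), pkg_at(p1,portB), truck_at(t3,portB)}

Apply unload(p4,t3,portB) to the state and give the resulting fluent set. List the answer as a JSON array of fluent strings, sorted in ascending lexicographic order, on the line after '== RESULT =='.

Progress:
  pre ⊆ S: {in(p4,t3), truck_at(t3,portB)} ⊆ S  — applicable
  S \ del = {pkg_at(p1,portB), truck_at(t3,portB)}
  ∪ add   = {pkg_at(p1,portB), pkg_at(p4,portB), truck_at(t3,portB)}

== RESULT ==
["pkg_at(p1,portB)", "pkg_at(p4,portB)", "truck_at(t3,portB)"]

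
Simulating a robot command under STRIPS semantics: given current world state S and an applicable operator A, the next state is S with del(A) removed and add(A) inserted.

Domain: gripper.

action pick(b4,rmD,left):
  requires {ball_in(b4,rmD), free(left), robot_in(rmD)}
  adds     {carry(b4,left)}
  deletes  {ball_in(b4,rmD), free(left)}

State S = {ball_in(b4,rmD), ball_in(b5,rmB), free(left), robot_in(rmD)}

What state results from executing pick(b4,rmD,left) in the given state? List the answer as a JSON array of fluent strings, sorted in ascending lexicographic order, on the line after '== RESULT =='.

Compute (S \ del) ∪ add:
  pre ⊆ S: {ball_in(b4,rmD), free(left), robot_in(rmD)} ⊆ S  — applicable
  S \ del = {ball_in(b5,rmB), robot_in(rmD)}
  ∪ add   = {ball_in(b5,rmB), carry(b4,left), robot_in(rmD)}

== RESULT ==
["ball_in(b5,rmB)", "carry(b4,left)", "robot_in(rmD)"]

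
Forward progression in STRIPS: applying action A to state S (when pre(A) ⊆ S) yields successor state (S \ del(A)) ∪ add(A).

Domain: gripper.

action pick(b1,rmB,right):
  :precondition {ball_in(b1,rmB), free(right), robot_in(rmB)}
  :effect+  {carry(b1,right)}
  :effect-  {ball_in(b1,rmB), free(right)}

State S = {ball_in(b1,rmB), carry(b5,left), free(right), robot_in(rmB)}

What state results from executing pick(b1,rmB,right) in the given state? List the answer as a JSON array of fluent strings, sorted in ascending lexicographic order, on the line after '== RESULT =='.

Compute (S \ del) ∪ add:
  pre ⊆ S: {ball_in(b1,rmB), free(right), robot_in(rmB)} ⊆ S  — applicable
  S \ del = {carry(b5,left), robot_in(rmB)}
  ∪ add   = {carry(b1,right), carry(b5,left), robot_in(rmB)}

== RESULT ==
["carry(b1,right)", "carry(b5,left)", "robot_in(rmB)"]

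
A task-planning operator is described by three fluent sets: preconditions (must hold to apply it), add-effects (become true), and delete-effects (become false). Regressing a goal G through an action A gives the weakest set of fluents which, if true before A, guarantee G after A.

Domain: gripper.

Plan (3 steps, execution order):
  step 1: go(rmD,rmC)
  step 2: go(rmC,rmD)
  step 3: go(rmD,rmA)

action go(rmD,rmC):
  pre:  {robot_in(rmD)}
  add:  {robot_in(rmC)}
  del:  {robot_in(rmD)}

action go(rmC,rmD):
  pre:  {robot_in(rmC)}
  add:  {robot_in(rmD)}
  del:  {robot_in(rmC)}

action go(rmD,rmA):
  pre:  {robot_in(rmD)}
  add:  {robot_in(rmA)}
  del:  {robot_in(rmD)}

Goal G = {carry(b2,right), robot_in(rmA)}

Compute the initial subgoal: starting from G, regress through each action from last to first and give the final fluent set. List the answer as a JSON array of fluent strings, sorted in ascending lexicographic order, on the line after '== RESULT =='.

Work backward from the goal:
  through step 3 (go(rmD,rmA)): drop {robot_in(rmA)}, keep {carry(b2,right)}, require {robot_in(rmD)}
    → {carry(b2,right), robot_in(rmD)}
  through step 2 (go(rmC,rmD)): drop {robot_in(rmD)}, keep {carry(b2,right)}, require {robot_in(rmC)}
    → {carry(b2,right), robot_in(rmC)}
  through step 1 (go(rmD,rmC)): drop {robot_in(rmC)}, keep {carry(b2,right)}, require {robot_in(rmD)}
    → {carry(b2,right), robot_in(rmD)}

== RESULT ==
["carry(b2,right)", "robot_in(rmD)"]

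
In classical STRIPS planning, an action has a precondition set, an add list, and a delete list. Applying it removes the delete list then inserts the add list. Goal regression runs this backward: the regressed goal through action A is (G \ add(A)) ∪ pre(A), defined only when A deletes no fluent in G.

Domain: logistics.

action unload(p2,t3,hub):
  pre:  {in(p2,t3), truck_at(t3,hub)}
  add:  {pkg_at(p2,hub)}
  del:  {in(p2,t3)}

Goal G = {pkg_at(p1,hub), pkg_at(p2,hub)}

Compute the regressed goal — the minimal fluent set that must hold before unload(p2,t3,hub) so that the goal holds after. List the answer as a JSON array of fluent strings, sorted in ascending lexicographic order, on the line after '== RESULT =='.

Regress:
  G ∩ del = {}  (empty — regression defined)
  G \ add = {pkg_at(p1,hub), pkg_at(p2,hub)} \ {pkg_at(p2,hub)} = {pkg_at(p1,hub)}
  ∪ pre   = {pkg_at(p1,hub)} ∪ {in(p2,t3), truck_at(t3,hub)}
          = {in(p2,t3), pkg_at(p1,hub), truck_at(t3,hub)}

== RESULT ==
["in(p2,t3)", "pkg_at(p1,hub)", "truck_at(t3,hub)"]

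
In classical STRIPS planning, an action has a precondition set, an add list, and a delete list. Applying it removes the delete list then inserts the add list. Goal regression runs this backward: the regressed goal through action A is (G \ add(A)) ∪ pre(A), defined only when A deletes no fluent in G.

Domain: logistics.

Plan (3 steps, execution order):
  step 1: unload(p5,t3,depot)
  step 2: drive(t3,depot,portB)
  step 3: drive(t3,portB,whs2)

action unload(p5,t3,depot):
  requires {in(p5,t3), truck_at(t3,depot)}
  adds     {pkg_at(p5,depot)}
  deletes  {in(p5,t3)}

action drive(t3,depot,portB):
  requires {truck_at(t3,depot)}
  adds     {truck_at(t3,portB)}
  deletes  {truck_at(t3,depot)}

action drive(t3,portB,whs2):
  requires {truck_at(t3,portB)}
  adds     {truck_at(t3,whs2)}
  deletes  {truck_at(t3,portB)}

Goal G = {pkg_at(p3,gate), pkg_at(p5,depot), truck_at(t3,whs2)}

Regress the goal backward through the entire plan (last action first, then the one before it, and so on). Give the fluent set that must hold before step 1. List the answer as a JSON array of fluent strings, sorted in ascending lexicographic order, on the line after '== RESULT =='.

Work backward from the goal:
  through step 3 (drive(t3,portB,whs2)): drop {truck_at(t3,whs2)}, keep {pkg_at(p3,gate), pkg_at(p5,depot)}, require {truck_at(t3,portB)}
    → {pkg_at(p3,gate), pkg_at(p5,depot), truck_at(t3,portB)}
  through step 2 (drive(t3,depot,portB)): drop {truck_at(t3,portB)}, keep {pkg_at(p3,gate), pkg_at(p5,depot)}, require {truck_at(t3,depot)}
    → {pkg_at(p3,gate), pkg_at(p5,depot), truck_at(t3,depot)}
  through step 1 (unload(p5,t3,depot)): drop {pkg_at(p5,depot)}, keep {pkg_at(p3,gate), truck_at(t3,depot)}, require {in(p5,t3), truck_at(t3,depot)}
    → {in(p5,t3), pkg_at(p3,gate), truck_at(t3,depot)}

== RESULT ==
["in(p5,t3)", "pkg_at(p3,gate)", "truck_at(t3,depot)"]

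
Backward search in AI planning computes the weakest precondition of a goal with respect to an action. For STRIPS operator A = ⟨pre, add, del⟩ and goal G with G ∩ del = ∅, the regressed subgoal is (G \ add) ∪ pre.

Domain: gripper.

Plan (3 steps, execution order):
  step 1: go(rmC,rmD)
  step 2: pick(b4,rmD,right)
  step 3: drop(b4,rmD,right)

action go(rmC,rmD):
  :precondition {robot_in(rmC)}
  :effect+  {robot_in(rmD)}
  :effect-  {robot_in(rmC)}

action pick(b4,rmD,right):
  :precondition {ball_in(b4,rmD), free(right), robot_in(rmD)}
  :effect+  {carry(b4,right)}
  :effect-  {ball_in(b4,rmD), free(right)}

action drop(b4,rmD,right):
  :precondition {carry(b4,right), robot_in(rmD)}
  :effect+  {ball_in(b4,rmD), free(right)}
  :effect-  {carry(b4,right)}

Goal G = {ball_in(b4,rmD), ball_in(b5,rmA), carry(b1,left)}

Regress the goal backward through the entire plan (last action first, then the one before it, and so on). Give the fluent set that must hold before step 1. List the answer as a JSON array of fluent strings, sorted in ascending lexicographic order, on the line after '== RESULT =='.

Work backward from the goal:
  through step 3 (drop(b4,rmD,right)): drop {ball_in(b4,rmD)}, keep {ball_in(b5,rmA), carry(b1,left)}, require {carry(b4,right), robot_in(rmD)}
    → {ball_in(b5,rmA), carry(b1,left), carry(b4,right), robot_in(rmD)}
  through step 2 (pick(b4,rmD,right)): drop {carry(b4,right)}, keep {ball_in(b5,rmA), carry(b1,left), robot_in(rmD)}, require {ball_in(b4,rmD), free(right), robot_in(rmD)}
    → {ball_in(b4,rmD), ball_in(b5,rmA), carry(b1,left), free(right), robot_in(rmD)}
  through step 1 (go(rmC,rmD)): drop {robot_in(rmD)}, keep {ball_in(b4,rmD), ball_in(b5,rmA), carry(b1,left), free(right)}, require {robot_in(rmC)}
    → {ball_in(b4,rmD), ball_in(b5,rmA), carry(b1,left), free(right), robot_in(rmC)}

== RESULT ==
["ball_in(b4,rmD)", "ball_in(b5,rmA)", "carry(b1,left)", "free(right)", "robot_in(rmC)"]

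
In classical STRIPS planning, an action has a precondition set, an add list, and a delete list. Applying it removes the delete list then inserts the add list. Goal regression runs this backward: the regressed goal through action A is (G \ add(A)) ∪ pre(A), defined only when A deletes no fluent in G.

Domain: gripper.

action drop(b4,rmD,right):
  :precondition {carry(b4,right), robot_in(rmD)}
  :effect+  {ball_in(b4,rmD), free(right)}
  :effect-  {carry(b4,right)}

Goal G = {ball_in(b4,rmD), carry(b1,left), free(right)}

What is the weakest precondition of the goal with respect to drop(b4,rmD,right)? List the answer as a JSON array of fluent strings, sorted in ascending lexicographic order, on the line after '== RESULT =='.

Regress:
  G ∩ del = {}  (empty — regression defined)
  G \ add = {ball_in(b4,rmD), carry(b1,left), free(right)} \ {ball_in(b4,rmD), free(right)} = {carry(b1,left)}
  ∪ pre   = {carry(b1,left)} ∪ {carry(b4,right), robot_in(rmD)}
          = {carry(b1,left), carry(b4,right), robot_in(rmD)}

== RESULT ==
["carry(b1,left)", "carry(b4,right)", "robot_in(rmD)"]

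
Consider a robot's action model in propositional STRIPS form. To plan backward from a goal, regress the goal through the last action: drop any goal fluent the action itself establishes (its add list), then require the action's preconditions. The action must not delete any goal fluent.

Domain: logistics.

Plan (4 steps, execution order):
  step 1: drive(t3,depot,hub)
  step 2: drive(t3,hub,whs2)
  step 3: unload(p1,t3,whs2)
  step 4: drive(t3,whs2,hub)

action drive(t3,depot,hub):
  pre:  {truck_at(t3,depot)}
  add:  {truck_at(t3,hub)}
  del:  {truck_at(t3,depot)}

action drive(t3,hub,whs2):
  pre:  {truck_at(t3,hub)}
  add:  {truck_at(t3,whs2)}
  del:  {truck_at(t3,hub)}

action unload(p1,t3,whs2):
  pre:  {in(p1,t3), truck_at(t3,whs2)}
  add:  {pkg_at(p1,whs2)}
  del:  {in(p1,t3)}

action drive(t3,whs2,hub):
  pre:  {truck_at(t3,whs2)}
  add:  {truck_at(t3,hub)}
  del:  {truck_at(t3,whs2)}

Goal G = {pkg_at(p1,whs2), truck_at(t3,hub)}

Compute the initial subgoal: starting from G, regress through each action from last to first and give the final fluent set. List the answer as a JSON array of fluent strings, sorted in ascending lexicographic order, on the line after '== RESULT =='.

Work backward from the goal:
  through step 4 (drive(t3,whs2,hub)): drop {truck_at(t3,hub)}, keep {pkg_at(p1,whs2)}, require {truck_at(t3,whs2)}
    → {pkg_at(p1,whs2), truck_at(t3,whs2)}
  through step 3 (unload(p1,t3,whs2)): drop {pkg_at(p1,whs2)}, keep {truck_at(t3,whs2)}, require {in(p1,t3), truck_at(t3,whs2)}
    → {in(p1,t3), truck_at(t3,whs2)}
  through step 2 (drive(t3,hub,whs2)): drop {truck_at(t3,whs2)}, keep {in(p1,t3)}, require {truck_at(t3,hub)}
    → {in(p1,t3), truck_at(t3,hub)}
  through step 1 (drive(t3,depot,hub)): drop {truck_at(t3,hub)}, keep {in(p1,t3)}, require {truck_at(t3,depot)}
    → {in(p1,t3), truck_at(t3,depot)}

== RESULT ==
["in(p1,t3)", "truck_at(t3,depot)"]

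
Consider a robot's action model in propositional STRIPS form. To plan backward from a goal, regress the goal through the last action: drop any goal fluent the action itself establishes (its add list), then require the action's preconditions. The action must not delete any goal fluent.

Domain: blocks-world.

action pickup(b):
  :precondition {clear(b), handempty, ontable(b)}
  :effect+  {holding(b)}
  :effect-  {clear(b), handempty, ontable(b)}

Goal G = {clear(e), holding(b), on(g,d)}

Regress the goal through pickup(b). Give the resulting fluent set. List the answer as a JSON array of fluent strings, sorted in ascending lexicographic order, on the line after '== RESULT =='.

Regress:
  G ∩ del = {}  (empty — regression defined)
  G \ add = {clear(e), holding(b), on(g,d)} \ {holding(b)} = {clear(e), on(g,d)}
  ∪ pre   = {clear(e), on(g,d)} ∪ {clear(b), handempty, ontable(b)}
          = {clear(b), clear(e), handempty, on(g,d), ontable(b)}

== RESULT ==
["clear(b)", "clear(e)", "handempty", "on(g,d)", "ontable(b)"]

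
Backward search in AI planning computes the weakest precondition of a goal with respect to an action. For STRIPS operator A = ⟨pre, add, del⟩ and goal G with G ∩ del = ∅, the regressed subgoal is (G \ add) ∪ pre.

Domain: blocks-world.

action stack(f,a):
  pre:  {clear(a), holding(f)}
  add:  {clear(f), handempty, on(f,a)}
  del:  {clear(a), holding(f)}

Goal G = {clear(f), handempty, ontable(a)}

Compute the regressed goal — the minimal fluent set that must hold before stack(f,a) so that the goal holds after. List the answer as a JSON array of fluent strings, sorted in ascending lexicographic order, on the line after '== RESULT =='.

Compute (G \ add) ∪ pre:
  G ∩ del = {}  (empty — regression defined)
  G \ add = {clear(f), handempty, ontable(a)} \ {clear(f), handempty, on(f,a)} = {ontable(a)}
  ∪ pre   = {ontable(a)} ∪ {clear(a), holding(f)}
          = {clear(a), holding(f), ontable(a)}

== RESULT ==
["clear(a)", "holding(f)", "ontable(a)"]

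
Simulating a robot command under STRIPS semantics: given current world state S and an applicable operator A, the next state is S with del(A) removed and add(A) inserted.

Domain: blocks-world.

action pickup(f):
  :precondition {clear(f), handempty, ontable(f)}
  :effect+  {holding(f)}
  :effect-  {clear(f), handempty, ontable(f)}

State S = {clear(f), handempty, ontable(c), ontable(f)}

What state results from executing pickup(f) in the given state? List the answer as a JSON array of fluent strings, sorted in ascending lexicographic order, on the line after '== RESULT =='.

Compute (S \ del) ∪ add:
  pre ⊆ S: {clear(f), handempty, ontable(f)} ⊆ S  — applicable
  S \ del = {ontable(c)}
  ∪ add   = {holding(f), ontable(c)}

== RESULT ==
["holding(f)", "ontable(c)"]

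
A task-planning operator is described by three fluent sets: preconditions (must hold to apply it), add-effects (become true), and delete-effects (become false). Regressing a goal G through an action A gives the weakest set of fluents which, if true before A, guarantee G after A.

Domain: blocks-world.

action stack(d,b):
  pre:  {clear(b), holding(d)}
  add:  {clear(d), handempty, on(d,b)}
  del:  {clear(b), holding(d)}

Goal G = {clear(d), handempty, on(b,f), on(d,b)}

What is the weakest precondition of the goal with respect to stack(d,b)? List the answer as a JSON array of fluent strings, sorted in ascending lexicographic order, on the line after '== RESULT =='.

Regress:
  G ∩ del = {}  (empty — regression defined)
  G \ add = {clear(d), handempty, on(b,f), on(d,b)} \ {clear(d), handempty, on(d,b)} = {on(b,f)}
  ∪ pre   = {on(b,f)} ∪ {clear(b), holding(d)}
          = {clear(b), holding(d), on(b,f)}

== RESULT ==
["clear(b)", "holding(d)", "on(b,f)"]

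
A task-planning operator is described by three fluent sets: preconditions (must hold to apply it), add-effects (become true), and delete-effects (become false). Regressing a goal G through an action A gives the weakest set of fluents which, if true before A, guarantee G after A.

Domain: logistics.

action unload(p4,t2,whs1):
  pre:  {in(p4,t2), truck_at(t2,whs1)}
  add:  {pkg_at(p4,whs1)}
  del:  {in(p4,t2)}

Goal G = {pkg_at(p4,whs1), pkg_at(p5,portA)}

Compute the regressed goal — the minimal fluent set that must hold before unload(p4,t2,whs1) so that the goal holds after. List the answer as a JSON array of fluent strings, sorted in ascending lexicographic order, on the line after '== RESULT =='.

Compute (G \ add) ∪ pre:
  G ∩ del = {}  (empty — regression defined)
  G \ add = {pkg_at(p4,whs1), pkg_at(p5,portA)} \ {pkg_at(p4,whs1)} = {pkg_at(p5,portA)}
  ∪ pre   = {pkg_at(p5,portA)} ∪ {in(p4,t2), truck_at(t2,whs1)}
          = {in(p4,t2), pkg_at(p5,portA), truck_at(t2,whs1)}

== RESULT ==
["in(p4,t2)", "pkg_at(p5,portA)", "truck_at(t2,whs1)"]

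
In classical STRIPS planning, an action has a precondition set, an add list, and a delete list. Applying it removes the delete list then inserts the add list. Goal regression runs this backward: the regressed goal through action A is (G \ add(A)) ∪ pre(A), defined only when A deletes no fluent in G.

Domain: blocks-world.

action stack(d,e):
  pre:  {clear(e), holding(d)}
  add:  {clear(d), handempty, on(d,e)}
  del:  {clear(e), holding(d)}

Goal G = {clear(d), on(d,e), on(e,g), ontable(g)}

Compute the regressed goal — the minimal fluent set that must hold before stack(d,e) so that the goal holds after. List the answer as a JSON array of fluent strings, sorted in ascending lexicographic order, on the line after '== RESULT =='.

Compute (G \ add) ∪ pre:
  G ∩ del = {}  (empty — regression defined)
  G \ add = {clear(d), on(d,e), on(e,g), ontable(g)} \ {clear(d), handempty, on(d,e)} = {on(e,g), ontable(g)}
  ∪ pre   = {on(e,g), ontable(g)} ∪ {clear(e), holding(d)}
          = {clear(e), holding(d), on(e,g), ontable(g)}

== RESULT ==
["clear(e)", "holding(d)", "on(e,g)", "ontable(g)"]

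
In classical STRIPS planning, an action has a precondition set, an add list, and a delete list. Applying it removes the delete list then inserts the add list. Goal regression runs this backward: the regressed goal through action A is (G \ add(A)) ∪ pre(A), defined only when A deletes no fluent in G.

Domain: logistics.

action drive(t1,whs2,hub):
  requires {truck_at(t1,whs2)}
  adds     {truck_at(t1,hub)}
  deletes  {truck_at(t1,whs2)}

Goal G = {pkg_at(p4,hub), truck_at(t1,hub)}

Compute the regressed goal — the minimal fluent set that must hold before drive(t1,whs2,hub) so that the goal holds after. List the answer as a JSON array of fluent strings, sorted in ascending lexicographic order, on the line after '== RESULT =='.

Compute (G \ add) ∪ pre:
  G ∩ del = {}  (empty — regression defined)
  G \ add = {pkg_at(p4,hub), truck_at(t1,hub)} \ {truck_at(t1,hub)} = {pkg_at(p4,hub)}
  ∪ pre   = {pkg_at(p4,hub)} ∪ {truck_at(t1,whs2)}
          = {pkg_at(p4,hub), truck_at(t1,whs2)}

== RESULT ==
["pkg_at(p4,hub)", "truck_at(t1,whs2)"]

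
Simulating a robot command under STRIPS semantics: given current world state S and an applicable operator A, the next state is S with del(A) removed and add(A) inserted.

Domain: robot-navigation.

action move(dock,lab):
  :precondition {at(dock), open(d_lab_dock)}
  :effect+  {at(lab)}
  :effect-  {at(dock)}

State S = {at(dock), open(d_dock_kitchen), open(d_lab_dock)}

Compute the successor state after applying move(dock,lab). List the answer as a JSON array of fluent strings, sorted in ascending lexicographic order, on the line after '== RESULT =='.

Progress:
  pre ⊆ S: {at(dock), open(d_lab_dock)} ⊆ S  — applicable
  S \ del = {open(d_dock_kitchen), open(d_lab_dock)}
  ∪ add   = {at(lab), open(d_dock_kitchen), open(d_lab_dock)}

== RESULT ==
["at(lab)", "open(d_dock_kitchen)", "open(d_lab_dock)"]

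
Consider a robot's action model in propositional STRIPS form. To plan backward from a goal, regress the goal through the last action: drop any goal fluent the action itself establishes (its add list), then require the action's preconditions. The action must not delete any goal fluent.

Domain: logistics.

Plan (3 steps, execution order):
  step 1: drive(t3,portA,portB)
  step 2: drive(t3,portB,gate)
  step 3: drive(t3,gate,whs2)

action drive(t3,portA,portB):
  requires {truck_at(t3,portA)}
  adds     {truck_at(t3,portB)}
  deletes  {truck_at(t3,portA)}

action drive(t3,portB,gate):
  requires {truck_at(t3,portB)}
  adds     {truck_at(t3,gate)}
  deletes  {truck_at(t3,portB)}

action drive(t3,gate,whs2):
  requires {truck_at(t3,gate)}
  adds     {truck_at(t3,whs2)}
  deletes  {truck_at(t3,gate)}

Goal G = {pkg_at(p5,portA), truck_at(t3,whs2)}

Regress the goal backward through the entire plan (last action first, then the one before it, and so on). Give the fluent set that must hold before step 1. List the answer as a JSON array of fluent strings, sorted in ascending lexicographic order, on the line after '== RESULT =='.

Regress step by step:
  through step 3 (drive(t3,gate,whs2)): drop {truck_at(t3,whs2)}, keep {pkg_at(p5,portA)}, require {truck_at(t3,gate)}
    → {pkg_at(p5,portA), truck_at(t3,gate)}
  through step 2 (drive(t3,portB,gate)): drop {truck_at(t3,gate)}, keep {pkg_at(p5,portA)}, require {truck_at(t3,portB)}
    → {pkg_at(p5,portA), truck_at(t3,portB)}
  through step 1 (drive(t3,portA,portB)): drop {truck_at(t3,portB)}, keep {pkg_at(p5,portA)}, require {truck_at(t3,portA)}
    → {pkg_at(p5,portA), truck_at(t3,portA)}

== RESULT ==
["pkg_at(p5,portA)", "truck_at(t3,portA)"]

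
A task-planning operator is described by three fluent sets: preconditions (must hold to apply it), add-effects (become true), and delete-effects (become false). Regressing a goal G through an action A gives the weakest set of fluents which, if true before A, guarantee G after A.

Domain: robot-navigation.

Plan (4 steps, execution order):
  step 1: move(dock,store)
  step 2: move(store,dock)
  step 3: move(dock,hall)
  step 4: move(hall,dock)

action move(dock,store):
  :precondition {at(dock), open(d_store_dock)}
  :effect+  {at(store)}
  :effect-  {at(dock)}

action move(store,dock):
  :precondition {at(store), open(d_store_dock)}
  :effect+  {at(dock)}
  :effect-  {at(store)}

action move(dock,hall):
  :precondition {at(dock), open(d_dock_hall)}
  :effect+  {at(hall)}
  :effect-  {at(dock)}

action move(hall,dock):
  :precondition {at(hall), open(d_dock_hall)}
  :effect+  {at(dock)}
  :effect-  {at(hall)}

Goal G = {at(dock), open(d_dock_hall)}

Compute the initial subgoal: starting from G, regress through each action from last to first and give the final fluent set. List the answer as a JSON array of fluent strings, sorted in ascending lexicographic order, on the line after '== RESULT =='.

Regress step by step:
  through step 4 (move(hall,dock)): drop {at(dock)}, keep {open(d_dock_hall)}, require {at(hall), open(d_dock_hall)}
    → {at(hall), open(d_dock_hall)}
  through step 3 (move(dock,hall)): drop {at(hall)}, keep {open(d_dock_hall)}, require {at(dock), open(d_dock_hall)}
    → {at(dock), open(d_dock_hall)}
  through step 2 (move(store,dock)): drop {at(dock)}, keep {open(d_dock_hall)}, require {at(store), open(d_store_dock)}
    → {at(store), open(d_dock_hall), open(d_store_dock)}
  through step 1 (move(dock,store)): drop {at(store)}, keep {open(d_dock_hall), open(d_store_dock)}, require {at(dock), open(d_store_dock)}
    → {at(dock), open(d_dock_hall), open(d_store_dock)}

== RESULT ==
["at(dock)", "open(d_dock_hall)", "open(d_store_dock)"]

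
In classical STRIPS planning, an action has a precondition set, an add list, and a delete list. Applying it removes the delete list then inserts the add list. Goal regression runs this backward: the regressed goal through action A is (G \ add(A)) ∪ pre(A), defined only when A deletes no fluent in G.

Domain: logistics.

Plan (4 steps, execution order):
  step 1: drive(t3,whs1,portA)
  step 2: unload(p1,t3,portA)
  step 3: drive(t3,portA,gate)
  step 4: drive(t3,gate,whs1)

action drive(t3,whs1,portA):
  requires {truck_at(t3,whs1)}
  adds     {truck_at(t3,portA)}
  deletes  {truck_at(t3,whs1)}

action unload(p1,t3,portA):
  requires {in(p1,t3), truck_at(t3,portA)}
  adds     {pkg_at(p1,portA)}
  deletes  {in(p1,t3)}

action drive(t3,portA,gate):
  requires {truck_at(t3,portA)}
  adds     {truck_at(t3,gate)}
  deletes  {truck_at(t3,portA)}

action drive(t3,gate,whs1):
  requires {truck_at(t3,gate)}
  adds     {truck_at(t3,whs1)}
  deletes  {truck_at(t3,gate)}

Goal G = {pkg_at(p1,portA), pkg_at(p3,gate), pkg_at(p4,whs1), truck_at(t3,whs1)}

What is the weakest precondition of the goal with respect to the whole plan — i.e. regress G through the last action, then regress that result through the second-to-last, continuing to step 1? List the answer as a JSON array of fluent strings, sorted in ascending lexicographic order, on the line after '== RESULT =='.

Work backward from the goal:
  through step 4 (drive(t3,gate,whs1)): drop {truck_at(t3,whs1)}, keep {pkg_at(p1,portA), pkg_at(p3,gate), pkg_at(p4,whs1)}, require {truck_at(t3,gate)}
    → {pkg_at(p1,portA), pkg_at(p3,gate), pkg_at(p4,whs1), truck_at(t3,gate)}
  through step 3 (drive(t3,portA,gate)): drop {truck_at(t3,gate)}, keep {pkg_at(p1,portA), pkg_at(p3,gate), pkg_at(p4,whs1)}, require {truck_at(t3,portA)}
    → {pkg_at(p1,portA), pkg_at(p3,gate), pkg_at(p4,whs1), truck_at(t3,portA)}
  through step 2 (unload(p1,t3,portA)): drop {pkg_at(p1,portA)}, keep {pkg_at(p3,gate), pkg_at(p4,whs1), truck_at(t3,portA)}, require {in(p1,t3), truck_at(t3,portA)}
    → {in(p1,t3), pkg_at(p3,gate), pkg_at(p4,whs1), truck_at(t3,portA)}
  through step 1 (drive(t3,whs1,portA)): drop {truck_at(t3,portA)}, keep {in(p1,t3), pkg_at(p3,gate), pkg_at(p4,whs1)}, require {truck_at(t3,whs1)}
    → {in(p1,t3), pkg_at(p3,gate), pkg_at(p4,whs1), truck_at(t3,whs1)}

== RESULT ==
["in(p1,t3)", "pkg_at(p3,gate)", "pkg_at(p4,whs1)", "truck_at(t3,whs1)"]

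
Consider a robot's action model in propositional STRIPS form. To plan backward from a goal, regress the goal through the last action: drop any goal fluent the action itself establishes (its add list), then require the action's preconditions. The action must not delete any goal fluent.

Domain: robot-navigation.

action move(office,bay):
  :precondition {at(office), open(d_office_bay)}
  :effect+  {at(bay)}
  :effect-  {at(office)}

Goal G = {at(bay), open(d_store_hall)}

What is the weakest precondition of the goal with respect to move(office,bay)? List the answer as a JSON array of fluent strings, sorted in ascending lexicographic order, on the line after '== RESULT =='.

Compute (G \ add) ∪ pre:
  G ∩ del = {}  (empty — regression defined)
  G \ add = {at(bay), open(d_store_hall)} \ {at(bay)} = {open(d_store_hall)}
  ∪ pre   = {open(d_store_hall)} ∪ {at(office), open(d_office_bay)}
          = {at(office), open(d_office_bay), open(d_store_hall)}

== RESULT ==
["at(office)", "open(d_office_bay)", "open(d_store_hall)"]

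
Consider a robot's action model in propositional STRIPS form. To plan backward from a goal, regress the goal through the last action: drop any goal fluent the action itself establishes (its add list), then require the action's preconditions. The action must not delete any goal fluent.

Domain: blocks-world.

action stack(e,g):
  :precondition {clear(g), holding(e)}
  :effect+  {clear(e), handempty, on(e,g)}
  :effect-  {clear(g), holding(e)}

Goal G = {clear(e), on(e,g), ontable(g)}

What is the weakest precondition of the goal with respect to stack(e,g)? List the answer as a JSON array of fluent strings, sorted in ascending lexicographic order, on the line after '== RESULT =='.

Compute (G \ add) ∪ pre:
  G ∩ del = {}  (empty — regression defined)
  G \ add = {clear(e), on(e,g), ontable(g)} \ {clear(e), handempty, on(e,g)} = {ontable(g)}
  ∪ pre   = {ontable(g)} ∪ {clear(g), holding(e)}
          = {clear(g), holding(e), ontable(g)}

== RESULT ==
["clear(g)", "holding(e)", "ontable(g)"]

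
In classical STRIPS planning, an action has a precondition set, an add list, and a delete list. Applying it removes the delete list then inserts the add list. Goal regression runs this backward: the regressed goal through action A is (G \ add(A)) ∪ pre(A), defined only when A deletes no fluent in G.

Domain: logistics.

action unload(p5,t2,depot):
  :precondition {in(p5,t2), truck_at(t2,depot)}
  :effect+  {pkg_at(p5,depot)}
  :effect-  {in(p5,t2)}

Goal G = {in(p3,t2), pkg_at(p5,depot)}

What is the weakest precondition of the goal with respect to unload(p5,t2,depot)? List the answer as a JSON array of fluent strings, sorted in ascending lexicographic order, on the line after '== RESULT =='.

Regress:
  G ∩ del = {}  (empty — regression defined)
  G \ add = {in(p3,t2), pkg_at(p5,depot)} \ {pkg_at(p5,depot)} = {in(p3,t2)}
  ∪ pre   = {in(p3,t2)} ∪ {in(p5,t2), truck_at(t2,depot)}
          = {in(p3,t2), in(p5,t2), truck_at(t2,depot)}

== RESULT ==
["in(p3,t2)", "in(p5,t2)", "truck_at(t2,depot)"]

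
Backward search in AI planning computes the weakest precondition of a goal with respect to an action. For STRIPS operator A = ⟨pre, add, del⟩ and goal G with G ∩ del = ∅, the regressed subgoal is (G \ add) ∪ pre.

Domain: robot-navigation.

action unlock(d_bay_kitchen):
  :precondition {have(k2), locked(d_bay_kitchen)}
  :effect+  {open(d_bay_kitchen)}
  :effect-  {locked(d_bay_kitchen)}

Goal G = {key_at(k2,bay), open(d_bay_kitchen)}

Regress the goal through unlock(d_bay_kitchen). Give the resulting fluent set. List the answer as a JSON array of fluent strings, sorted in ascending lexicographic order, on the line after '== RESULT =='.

Compute (G \ add) ∪ pre:
  G ∩ del = {}  (empty — regression defined)
  G \ add = {key_at(k2,bay), open(d_bay_kitchen)} \ {open(d_bay_kitchen)} = {key_at(k2,bay)}
  ∪ pre   = {key_at(k2,bay)} ∪ {have(k2), locked(d_bay_kitchen)}
          = {have(k2), key_at(k2,bay), locked(d_bay_kitchen)}

== RESULT ==
["have(k2)", "key_at(k2,bay)", "locked(d_bay_kitchen)"]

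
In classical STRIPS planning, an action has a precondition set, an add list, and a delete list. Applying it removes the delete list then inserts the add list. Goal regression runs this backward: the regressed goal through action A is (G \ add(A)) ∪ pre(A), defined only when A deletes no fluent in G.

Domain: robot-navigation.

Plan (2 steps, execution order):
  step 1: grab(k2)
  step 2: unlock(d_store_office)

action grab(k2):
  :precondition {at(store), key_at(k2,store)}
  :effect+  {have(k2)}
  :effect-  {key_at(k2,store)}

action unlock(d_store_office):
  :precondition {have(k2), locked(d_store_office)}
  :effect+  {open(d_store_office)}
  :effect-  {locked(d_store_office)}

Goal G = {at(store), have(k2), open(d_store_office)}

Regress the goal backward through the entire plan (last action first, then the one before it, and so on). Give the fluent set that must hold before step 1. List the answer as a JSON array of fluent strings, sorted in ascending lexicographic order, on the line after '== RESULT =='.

Work backward from the goal:
  through step 2 (unlock(d_store_office)): drop {open(d_store_office)}, keep {at(store), have(k2)}, require {have(k2), locked(d_store_office)}
    → {at(store), have(k2), locked(d_store_office)}
  through step 1 (grab(k2)): drop {have(k2)}, keep {at(store), locked(d_store_office)}, require {at(store), key_at(k2,store)}
    → {at(store), key_at(k2,store), locked(d_store_office)}

== RESULT ==
["at(store)", "key_at(k2,store)", "locked(d_store_office)"]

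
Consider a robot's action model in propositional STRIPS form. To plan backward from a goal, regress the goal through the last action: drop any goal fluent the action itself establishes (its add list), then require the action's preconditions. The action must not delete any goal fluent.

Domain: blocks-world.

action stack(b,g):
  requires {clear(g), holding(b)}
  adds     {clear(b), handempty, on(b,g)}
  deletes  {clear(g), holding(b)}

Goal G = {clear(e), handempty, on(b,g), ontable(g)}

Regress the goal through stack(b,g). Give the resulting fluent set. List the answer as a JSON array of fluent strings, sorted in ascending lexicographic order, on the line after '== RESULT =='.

Regress:
  G ∩ del = {}  (empty — regression defined)
  G \ add = {clear(e), handempty, on(b,g), ontable(g)} \ {clear(b), handempty, on(b,g)} = {clear(e), ontable(g)}
  ∪ pre   = {clear(e), ontable(g)} ∪ {clear(g), holding(b)}
          = {clear(e), clear(g), holding(b), ontable(g)}

== RESULT ==
["clear(e)", "clear(g)", "holding(b)", "ontable(g)"]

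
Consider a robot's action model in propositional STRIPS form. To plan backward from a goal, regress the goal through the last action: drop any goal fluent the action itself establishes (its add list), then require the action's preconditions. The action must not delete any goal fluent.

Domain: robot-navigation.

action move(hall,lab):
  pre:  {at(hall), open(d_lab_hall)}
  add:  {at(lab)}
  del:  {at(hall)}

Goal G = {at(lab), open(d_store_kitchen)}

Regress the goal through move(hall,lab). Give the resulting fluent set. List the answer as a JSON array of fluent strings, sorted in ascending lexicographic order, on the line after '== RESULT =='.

Regress:
  G ∩ del = {}  (empty — regression defined)
  G \ add = {at(lab), open(d_store_kitchen)} \ {at(lab)} = {open(d_store_kitchen)}
  ∪ pre   = {open(d_store_kitchen)} ∪ {at(hall), open(d_lab_hall)}
          = {at(hall), open(d_lab_hall), open(d_store_kitchen)}

== RESULT ==
["at(hall)", "open(d_lab_hall)", "open(d_store_kitchen)"]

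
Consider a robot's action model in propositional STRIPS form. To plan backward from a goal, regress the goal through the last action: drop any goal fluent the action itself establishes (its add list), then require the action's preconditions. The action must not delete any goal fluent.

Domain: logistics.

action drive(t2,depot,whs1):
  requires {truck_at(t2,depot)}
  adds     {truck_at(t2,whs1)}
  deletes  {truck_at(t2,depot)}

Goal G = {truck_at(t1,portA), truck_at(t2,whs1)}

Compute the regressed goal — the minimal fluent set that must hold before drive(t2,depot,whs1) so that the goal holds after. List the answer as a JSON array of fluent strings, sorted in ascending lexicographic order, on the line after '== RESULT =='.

Regress:
  G ∩ del = {}  (empty — regression defined)
  G \ add = {truck_at(t1,portA), truck_at(t2,whs1)} \ {truck_at(t2,whs1)} = {truck_at(t1,portA)}
  ∪ pre   = {truck_at(t1,portA)} ∪ {truck_at(t2,depot)}
          = {truck_at(t1,portA), truck_at(t2,depot)}

== RESULT ==
["truck_at(t1,portA)", "truck_at(t2,depot)"]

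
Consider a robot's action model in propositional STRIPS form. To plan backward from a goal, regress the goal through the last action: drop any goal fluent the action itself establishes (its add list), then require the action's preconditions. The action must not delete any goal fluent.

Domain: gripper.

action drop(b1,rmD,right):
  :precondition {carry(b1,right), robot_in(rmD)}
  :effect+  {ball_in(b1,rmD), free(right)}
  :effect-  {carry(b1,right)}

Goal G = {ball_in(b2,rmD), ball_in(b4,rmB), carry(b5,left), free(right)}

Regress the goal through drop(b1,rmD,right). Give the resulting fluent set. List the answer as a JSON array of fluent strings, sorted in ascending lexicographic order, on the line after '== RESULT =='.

Compute (G \ add) ∪ pre:
  G ∩ del = {}  (empty — regression defined)
  G \ add = {ball_in(b2,rmD), ball_in(b4,rmB), carry(b5,left), free(right)} \ {ball_in(b1,rmD), free(right)} = {ball_in(b2,rmD), ball_in(b4,rmB), carry(b5,left)}
  ∪ pre   = {ball_in(b2,rmD), ball_in(b4,rmB), carry(b5,left)} ∪ {carry(b1,right), robot_in(rmD)}
          = {ball_in(b2,rmD), ball_in(b4,rmB), carry(b1,right), carry(b5,left), robot_in(rmD)}

== RESULT ==
["ball_in(b2,rmD)", "ball_in(b4,rmB)", "carry(b1,right)", "carry(b5,left)", "robot_in(rmD)"]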